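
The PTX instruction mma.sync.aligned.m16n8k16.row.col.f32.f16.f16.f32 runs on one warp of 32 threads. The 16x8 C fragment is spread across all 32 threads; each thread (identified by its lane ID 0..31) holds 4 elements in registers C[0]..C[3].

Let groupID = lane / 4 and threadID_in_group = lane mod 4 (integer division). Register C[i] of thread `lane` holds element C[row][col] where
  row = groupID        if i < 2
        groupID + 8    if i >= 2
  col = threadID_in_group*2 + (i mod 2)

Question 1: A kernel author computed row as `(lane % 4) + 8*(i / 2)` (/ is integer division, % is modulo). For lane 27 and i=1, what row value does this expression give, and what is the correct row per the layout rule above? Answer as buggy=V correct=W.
buggy=3 correct=6

`(lane % 4) + 8*(i / 2)`[27,1]⇒3
27: gr=6,th=3
[1] (6+0,3*2+1) = (6,7)
row: 3 vs 6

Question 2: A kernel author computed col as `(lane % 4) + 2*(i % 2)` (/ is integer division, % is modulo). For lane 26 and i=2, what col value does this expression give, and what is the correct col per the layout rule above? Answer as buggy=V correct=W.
buggy=2 correct=4

`(lane % 4) + 2*(i % 2)`[26,2]⇒2
L=26⇒gr=26>>2=6, th=26&3=2
[2]⇒row 6+8=14  col 2·2+0=4
col: 2 vs 4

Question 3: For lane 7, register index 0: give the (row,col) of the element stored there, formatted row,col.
1,6

L=7->g=7>>2=1, t=7&3=3
[0]->row 1+0=1  col 3·2+0=6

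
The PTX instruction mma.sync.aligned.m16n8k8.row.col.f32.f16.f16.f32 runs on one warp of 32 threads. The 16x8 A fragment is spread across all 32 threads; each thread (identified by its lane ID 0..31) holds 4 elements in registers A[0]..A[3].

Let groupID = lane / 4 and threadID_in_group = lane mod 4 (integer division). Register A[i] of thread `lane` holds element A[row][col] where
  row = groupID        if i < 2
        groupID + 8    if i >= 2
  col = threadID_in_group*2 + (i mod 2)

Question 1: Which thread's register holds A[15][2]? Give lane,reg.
29,2

r: 15->gid=7,r8=1  c: 2->tid=1,i&1=0
L=7*4+1=29  i=1*2+0=2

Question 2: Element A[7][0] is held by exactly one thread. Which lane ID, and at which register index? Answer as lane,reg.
r=7⇒gr=7,Rb=0  c=0⇒th=0,odd=0
L=7*4+0=28  i=0*2+0=0

28,0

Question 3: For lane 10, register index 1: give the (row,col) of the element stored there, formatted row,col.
lane 10->10/4=2, 10 mod 4=2
i=1  r:2+0->2  c:2·2+1->5

2,5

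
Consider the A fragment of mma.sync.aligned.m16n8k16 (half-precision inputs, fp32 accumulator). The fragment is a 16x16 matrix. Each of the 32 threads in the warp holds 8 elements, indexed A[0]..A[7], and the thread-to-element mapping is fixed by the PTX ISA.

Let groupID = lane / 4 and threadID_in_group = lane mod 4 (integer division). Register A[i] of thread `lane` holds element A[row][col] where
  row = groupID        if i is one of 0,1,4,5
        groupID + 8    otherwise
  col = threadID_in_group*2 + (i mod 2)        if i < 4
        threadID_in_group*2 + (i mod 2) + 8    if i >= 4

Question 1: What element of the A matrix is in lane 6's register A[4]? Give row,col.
lane 6->6/4=1, 6 mod 4=2
i=4  r:1+0->1  c:2·2+0+8->12

1,12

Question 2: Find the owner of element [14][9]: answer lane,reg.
r: 14->gid=6,r8=1  c: 9->c8=1,tid=0,i&1=1
L=6*4+0=24  i=1*4+1*2+1=7

24,7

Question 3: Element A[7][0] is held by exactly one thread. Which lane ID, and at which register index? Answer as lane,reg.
28,0

r:7=>grp=7,rB=0  c:0=>cB=0,tig=0,lo=0
L=7*4+0=28  i=0*4+0*2+0=0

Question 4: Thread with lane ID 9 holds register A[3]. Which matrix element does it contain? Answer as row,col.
10,3

lane 9->9/4=2, 9 mod 4=1
i=3  r:2+8->10  c:2·1+1+0->3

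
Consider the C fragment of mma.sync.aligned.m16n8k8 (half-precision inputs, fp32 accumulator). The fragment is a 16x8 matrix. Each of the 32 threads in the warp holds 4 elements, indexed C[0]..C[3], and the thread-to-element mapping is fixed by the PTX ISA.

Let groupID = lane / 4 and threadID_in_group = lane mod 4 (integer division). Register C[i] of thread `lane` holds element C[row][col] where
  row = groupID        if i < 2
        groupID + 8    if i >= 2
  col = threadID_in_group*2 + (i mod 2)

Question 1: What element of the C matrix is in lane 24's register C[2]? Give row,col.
14,0

L=24->gid=24>>2=6, tid=24&3=0
[2]->row 6+8=14  col 0·2+0=0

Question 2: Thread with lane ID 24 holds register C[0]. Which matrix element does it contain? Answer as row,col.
lane 24: G=6 (24/4), T=0 (24%4)
i=0: r=6+0=6, c=0*2+0=0

6,0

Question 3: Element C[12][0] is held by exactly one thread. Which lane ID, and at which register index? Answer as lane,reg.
16,2

r=12->g=4,rb=1  c=0->t=0,b0=0
L=4*4+0=16  i=1*2+0=2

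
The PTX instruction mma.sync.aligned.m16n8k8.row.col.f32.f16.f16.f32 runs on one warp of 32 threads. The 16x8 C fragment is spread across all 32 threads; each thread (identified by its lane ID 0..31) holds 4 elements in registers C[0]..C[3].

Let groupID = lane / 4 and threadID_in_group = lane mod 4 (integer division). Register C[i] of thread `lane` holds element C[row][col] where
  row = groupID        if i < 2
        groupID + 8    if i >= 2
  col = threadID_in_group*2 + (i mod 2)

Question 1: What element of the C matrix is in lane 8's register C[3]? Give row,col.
10,1

L=8⇒gr=8>>2=2, th=8&3=0
[3]⇒row 2+8=10  col 0·2+1=1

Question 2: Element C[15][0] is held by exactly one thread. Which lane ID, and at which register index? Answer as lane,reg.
28,2

r=15⇒gr=7,Rb=1  c=0⇒th=0,odd=0
L=7*4+0=28  i=1*2+0=2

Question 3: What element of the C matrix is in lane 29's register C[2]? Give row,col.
15,2

lane 29→29/4=7, 29 mod 4=1
i=2  r:7+8→15  c:2·1+0→2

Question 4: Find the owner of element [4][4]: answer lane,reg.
18,0

r=4->g=4,rb=0  c=4->t=2,b0=0
L=4*4+2=18  i=0*2+0=0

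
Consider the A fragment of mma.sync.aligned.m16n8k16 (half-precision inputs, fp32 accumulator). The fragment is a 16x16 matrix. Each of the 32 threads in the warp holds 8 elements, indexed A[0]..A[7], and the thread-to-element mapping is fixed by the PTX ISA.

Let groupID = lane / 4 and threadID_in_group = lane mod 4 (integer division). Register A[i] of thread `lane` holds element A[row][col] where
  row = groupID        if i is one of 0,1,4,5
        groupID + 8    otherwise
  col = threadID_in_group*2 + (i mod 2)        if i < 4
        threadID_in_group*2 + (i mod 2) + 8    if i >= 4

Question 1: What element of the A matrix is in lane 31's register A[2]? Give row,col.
lane 31: g=7 (31/4), t=3 (31%4)
i=2: r=7+8=15, c=3*2+0+0=6

15,6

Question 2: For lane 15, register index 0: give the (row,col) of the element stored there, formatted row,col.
lane 15→15/4=3, 15 mod 4=3
i=0  r:3+0→3  c:2·3+0+0→6

3,6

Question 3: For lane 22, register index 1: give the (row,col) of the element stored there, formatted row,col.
L=22=>grp=22>>2=5, tig=22&3=2
[1]=>row 5+0=5  col 2·2+1+0=5

5,5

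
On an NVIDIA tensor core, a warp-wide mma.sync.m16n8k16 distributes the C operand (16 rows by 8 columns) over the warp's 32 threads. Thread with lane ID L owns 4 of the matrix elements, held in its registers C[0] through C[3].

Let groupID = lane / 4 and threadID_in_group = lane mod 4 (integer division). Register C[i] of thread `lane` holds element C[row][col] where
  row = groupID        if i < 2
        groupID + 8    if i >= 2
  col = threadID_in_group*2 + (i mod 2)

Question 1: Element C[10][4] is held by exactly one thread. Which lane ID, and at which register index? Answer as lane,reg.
r=10→G=2,rhi=1  c=4→T=2,p=0
L=2*4+2=10  i=1*2+0=2

10,2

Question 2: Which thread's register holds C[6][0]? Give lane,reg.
r:6=>grp=6,rB=0  c:0=>tig=0,lo=0
L=6*4+0=24  i=0*2+0=0

24,0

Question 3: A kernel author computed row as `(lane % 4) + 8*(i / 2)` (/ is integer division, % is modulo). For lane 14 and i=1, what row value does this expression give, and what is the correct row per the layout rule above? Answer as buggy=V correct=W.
buggy=2 correct=3

`(lane % 4) + 8*(i / 2)`[14,1]=>2
L=14=>grp=14>>2=3, tig=14&3=2
[1]=>row 3+0=3  col 2·2+1=5
row: 2 vs 3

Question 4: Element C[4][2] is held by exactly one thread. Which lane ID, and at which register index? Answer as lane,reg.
r=4→G=4,rhi=0  c=2→T=1,p=0
L=4*4+1=17  i=0*2+0=0

17,0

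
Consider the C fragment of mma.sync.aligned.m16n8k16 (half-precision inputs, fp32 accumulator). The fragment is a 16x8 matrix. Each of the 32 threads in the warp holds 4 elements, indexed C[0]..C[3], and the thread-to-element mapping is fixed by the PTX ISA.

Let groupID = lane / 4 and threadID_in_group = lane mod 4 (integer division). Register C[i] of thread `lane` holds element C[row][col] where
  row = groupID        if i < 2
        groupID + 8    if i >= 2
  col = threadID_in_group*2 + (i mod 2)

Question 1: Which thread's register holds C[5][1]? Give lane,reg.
20,1

r=5⇒gr=5,Rb=0  c=1⇒th=0,odd=1
L=5*4+0=20  i=0*2+1=1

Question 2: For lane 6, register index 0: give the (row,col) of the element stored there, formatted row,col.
1,4

lane 6: g=1 (6/4), t=2 (6%4)
i=0: r=1+0=1, c=2*2+0=4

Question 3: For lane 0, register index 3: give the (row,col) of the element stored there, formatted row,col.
lane 0=>0/4=0, 0 mod 4=0
i=3  r:0+8=>8  c:2·0+1=>1

8,1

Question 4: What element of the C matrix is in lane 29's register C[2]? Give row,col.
15,2

lane 29: gr=7 (29/4), th=1 (29%4)
i=2: r=7+8=15, c=1*2+0=2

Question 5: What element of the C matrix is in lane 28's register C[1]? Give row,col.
7,1

lane 28: G=7 (28/4), T=0 (28%4)
i=1: r=7+0=7, c=0*2+1=1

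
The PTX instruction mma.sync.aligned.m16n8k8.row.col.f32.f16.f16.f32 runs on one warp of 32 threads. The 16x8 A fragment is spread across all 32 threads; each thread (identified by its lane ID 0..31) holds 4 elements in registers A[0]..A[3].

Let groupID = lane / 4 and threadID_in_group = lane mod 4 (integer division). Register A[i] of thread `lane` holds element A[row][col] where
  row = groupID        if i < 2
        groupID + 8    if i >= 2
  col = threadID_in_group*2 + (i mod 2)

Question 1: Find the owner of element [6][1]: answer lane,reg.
r=6⇒gr=6,Rb=0  c=1⇒th=0,odd=1
L=6*4+0=24  i=0*2+1=1

24,1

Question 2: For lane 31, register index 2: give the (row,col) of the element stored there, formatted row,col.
lane 31->31/4=7, 31 mod 4=3
i=2  r:7+8->15  c:2·3+0->6

15,6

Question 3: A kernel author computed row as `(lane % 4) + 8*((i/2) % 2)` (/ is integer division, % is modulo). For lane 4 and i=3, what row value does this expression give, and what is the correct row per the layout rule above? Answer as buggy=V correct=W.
buggy=8 correct=9

`(lane % 4) + 8*((i/2) % 2)`[4,3]->8
4: gid=1,tid=0
[3] (1+8,0*2+1) = (9,1)
row: 8 vs 9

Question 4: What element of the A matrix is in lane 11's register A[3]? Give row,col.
lane 11: grp=2 (11/4), tig=3 (11%4)
i=3: r=2+8=10, c=3*2+1=7

10,7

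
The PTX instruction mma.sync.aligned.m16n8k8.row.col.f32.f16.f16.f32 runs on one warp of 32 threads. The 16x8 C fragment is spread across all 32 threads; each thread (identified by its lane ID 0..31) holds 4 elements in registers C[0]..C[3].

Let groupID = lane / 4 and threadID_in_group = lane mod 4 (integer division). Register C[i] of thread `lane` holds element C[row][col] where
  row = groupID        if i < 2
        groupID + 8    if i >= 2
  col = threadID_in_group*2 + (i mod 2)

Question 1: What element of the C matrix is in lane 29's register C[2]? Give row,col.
15,2

L=29->gid=29>>2=7, tid=29&3=1
[2]->row 7+8=15  col 1·2+0=2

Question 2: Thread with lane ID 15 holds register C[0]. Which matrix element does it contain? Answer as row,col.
3,6

lane 15: gid=3 (15/4), tid=3 (15%4)
i=0: r=3+0=3, c=3*2+0=6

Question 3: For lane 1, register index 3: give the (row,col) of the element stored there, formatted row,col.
lane 1->1/4=0, 1 mod 4=1
i=3  r:0+8->8  c:2·1+1->3

8,3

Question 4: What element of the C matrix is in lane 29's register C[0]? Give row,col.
7,2

lane 29->29/4=7, 29 mod 4=1
i=0  r:7+0->7  c:2·1+0->2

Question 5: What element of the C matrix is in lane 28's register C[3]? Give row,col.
lane 28=>28/4=7, 28 mod 4=0
i=3  r:7+8=>15  c:2·0+1=>1

15,1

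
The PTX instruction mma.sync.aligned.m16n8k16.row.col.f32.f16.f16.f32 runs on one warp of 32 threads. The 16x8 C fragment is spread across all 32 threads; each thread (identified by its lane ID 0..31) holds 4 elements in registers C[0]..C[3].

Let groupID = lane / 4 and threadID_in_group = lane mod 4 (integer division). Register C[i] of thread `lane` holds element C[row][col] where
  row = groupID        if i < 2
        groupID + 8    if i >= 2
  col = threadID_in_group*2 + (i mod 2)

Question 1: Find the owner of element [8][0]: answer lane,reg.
r=8⇒gr=0,Rb=1  c=0⇒th=0,odd=0
L=0*4+0=0  i=1*2+0=2

0,2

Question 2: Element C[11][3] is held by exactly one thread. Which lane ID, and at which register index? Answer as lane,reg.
r=11→G=3,rhi=1  c=3→T=1,p=1
L=3*4+1=13  i=1*2+1=3

13,3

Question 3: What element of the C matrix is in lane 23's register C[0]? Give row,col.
lane 23: grp=5 (23/4), tig=3 (23%4)
i=0: r=5+0=5, c=3*2+0=6

5,6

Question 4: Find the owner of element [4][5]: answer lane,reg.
r=4⇒gr=4,Rb=0  c=5⇒th=2,odd=1
L=4*4+2=18  i=0*2+1=1

18,1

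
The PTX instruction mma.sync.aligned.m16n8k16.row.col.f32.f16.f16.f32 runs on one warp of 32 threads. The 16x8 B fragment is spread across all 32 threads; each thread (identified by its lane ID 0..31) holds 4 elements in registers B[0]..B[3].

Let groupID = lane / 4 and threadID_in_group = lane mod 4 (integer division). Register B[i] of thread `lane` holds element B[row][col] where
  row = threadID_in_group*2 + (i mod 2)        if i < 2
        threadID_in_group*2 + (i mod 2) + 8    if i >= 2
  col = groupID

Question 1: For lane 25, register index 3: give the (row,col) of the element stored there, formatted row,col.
25: gid=6,tid=1
[3] (1*2+1+8,6) = (11,6)

11,6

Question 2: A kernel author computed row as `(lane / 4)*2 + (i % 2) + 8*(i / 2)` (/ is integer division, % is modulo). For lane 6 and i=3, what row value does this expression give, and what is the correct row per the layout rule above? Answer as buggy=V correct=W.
buggy=11 correct=13

`(lane / 4)*2 + (i % 2) + 8*(i / 2)`[6,3]⇒11
L=6⇒gr=6>>2=1, th=6&3=2
[3]⇒row 2·2+1+8=13  col gr=1
row: 11 vs 13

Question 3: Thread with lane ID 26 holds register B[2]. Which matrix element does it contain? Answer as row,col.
lane 26: gid=6 (26/4), tid=2 (26%4)
i=2: r=2*2+0+8=12, c=gid=6

12,6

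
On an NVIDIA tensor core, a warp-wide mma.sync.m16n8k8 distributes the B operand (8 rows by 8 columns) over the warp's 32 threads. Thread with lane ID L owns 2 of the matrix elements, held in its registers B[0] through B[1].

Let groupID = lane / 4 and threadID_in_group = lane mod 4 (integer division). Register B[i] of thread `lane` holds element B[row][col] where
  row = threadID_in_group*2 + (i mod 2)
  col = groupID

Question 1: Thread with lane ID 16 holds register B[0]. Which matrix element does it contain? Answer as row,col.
lane 16->16/4=4, 16 mod 4=0
i=0  r:2·0+0->0  c:4

0,4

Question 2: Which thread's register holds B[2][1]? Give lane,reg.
c: 1->gid=1  r: 2->tid=1,i&1=0
L=1*4+1=5  i=0=0

5,0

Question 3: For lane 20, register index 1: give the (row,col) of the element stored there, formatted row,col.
1,5

lane 20: gr=5 (20/4), th=0 (20%4)
i=1: r=0*2+1=1, c=gr=5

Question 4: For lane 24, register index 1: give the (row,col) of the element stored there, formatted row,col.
1,6

lane 24=>24/4=6, 24 mod 4=0
i=1  r:2·0+1=>1  c:6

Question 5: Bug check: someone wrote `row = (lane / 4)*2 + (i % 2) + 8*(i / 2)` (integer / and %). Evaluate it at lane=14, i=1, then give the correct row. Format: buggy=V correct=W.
`(lane / 4)*2 + (i % 2) + 8*(i / 2)`[14,1]->7
14: gid=3,tid=2
[1] (2*2+1,3) = (5,3)
row: 7 vs 5

buggy=7 correct=5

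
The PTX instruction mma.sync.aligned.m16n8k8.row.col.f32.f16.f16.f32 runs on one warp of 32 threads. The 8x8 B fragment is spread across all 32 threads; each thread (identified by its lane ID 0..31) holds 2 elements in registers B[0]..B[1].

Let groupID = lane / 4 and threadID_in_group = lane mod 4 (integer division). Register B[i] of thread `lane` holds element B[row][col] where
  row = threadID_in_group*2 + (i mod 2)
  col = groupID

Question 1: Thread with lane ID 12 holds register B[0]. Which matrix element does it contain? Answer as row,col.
0,3

12: gr=3,th=0
[0] (0*2+0,3) = (0,3)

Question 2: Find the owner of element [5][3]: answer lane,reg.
c:3=>grp=3  r:5=>tig=2,lo=1
L=3*4+2=14  i=1=1

14,1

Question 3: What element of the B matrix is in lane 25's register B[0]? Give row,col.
2,6

lane 25: g=6 (25/4), t=1 (25%4)
i=0: r=1*2+0=2, c=g=6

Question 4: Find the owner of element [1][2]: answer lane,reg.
c=2->g=2  r=1->t=0,b0=1
L=2*4+0=8  i=1=1

8,1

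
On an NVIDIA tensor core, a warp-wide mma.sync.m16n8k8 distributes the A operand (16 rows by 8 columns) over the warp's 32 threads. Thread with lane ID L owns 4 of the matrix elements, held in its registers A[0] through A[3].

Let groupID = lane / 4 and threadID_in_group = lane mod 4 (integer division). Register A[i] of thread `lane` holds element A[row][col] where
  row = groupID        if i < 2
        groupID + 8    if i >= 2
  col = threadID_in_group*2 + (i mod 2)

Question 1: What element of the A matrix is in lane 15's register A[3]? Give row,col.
lane 15: G=3 (15/4), T=3 (15%4)
i=3: r=3+8=11, c=3*2+1=7

11,7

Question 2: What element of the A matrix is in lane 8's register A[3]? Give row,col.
lane 8⇒8/4=2, 8 mod 4=0
i=3  r:2+8⇒10  c:2·0+1⇒1

10,1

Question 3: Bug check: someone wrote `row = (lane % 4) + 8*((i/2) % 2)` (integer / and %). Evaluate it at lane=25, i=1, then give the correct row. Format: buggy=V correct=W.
buggy=1 correct=6

`(lane % 4) + 8*((i/2) % 2)`[25,1]->1
lane 25: g=6 (25/4), t=1 (25%4)
i=1: r=6+0=6, c=1*2+1=3
row: 1 vs 6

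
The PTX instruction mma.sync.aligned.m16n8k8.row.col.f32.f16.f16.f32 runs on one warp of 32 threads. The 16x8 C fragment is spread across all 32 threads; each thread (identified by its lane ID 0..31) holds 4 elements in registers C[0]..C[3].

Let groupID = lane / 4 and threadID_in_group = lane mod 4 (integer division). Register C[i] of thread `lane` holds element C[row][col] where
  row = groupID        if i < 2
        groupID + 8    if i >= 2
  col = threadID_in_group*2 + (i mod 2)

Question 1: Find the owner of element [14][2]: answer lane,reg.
25,2

r=14⇒gr=6,Rb=1  c=2⇒th=1,odd=0
L=6*4+1=25  i=1*2+0=2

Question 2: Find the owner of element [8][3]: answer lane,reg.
r:8=>grp=0,rB=1  c:3=>tig=1,lo=1
L=0*4+1=1  i=1*2+1=3

1,3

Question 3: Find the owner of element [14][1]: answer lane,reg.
24,3

r=14⇒gr=6,Rb=1  c=1⇒th=0,odd=1
L=6*4+0=24  i=1*2+1=3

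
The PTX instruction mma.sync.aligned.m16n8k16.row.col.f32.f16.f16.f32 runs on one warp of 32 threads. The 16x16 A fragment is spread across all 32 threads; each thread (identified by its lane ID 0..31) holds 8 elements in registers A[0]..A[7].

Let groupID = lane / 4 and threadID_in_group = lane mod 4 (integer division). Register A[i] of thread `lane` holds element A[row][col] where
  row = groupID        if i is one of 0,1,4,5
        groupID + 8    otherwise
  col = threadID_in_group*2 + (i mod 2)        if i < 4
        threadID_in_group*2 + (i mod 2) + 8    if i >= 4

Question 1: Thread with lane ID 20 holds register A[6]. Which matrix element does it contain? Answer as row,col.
13,8

lane 20: gr=5 (20/4), th=0 (20%4)
i=6: r=5+8=13, c=0*2+0+8=8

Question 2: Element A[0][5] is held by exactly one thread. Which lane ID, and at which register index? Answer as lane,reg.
r=0⇒gr=0,Rb=0  c=5⇒Cb=0,th=2,odd=1
L=0*4+2=2  i=0*4+0*2+1=1

2,1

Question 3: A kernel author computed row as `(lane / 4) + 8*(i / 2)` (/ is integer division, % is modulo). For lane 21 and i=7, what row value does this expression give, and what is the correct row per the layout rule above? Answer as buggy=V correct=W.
`(lane / 4) + 8*(i / 2)`[21,7]->29
21: gid=5,tid=1
[7] (5+8,1*2+1+8) = (13,11)
row: 29 vs 13

buggy=29 correct=13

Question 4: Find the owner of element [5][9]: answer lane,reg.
20,5

r:5=>grp=5,rB=0  c:9=>cB=1,tig=0,lo=1
L=5*4+0=20  i=1*4+0*2+1=5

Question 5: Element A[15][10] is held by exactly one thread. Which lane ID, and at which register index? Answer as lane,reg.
r=15->g=7,rb=1  c=10->cb=1,t=1,b0=0
L=7*4+1=29  i=1*4+1*2+0=6

29,6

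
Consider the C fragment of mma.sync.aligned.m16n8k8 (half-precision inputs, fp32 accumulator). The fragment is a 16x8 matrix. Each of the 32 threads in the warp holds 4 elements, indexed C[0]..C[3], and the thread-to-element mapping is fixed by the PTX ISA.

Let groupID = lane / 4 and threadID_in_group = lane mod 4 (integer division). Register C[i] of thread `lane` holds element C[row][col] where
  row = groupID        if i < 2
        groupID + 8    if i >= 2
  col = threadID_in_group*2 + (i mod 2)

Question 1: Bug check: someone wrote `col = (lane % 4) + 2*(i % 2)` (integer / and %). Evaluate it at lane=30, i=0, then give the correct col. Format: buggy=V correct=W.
`(lane % 4) + 2*(i % 2)`[30,0]->2
lane 30: gid=7 (30/4), tid=2 (30%4)
i=0: r=7+0=7, c=2*2+0=4
col: 2 vs 4

buggy=2 correct=4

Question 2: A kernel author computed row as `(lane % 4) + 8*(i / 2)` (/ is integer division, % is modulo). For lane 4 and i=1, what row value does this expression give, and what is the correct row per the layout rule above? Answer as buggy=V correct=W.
`(lane % 4) + 8*(i / 2)`[4,1]->0
L=4->gid=4>>2=1, tid=4&3=0
[1]->row 1+0=1  col 0·2+1=1
row: 0 vs 1

buggy=0 correct=1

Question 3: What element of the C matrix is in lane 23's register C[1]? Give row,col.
5,7

lane 23⇒23/4=5, 23 mod 4=3
i=1  r:5+0⇒5  c:2·3+1⇒7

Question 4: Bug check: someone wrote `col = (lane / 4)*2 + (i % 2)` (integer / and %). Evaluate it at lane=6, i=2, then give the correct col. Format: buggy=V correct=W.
buggy=2 correct=4

`(lane / 4)*2 + (i % 2)`[6,2]->2
lane 6->6/4=1, 6 mod 4=2
i=2  r:1+8->9  c:2·2+0->4
col: 2 vs 4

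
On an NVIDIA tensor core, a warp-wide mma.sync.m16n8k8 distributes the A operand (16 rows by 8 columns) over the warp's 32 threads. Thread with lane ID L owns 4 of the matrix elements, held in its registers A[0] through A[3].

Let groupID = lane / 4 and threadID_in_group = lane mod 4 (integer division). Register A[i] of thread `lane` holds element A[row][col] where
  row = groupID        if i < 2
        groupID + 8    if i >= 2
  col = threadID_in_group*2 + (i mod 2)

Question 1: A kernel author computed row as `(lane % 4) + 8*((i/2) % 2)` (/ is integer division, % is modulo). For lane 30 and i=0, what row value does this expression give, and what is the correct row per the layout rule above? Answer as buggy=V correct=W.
buggy=2 correct=7

`(lane % 4) + 8*((i/2) % 2)`[30,0]→2
L=30→G=30>>2=7, T=30&3=2
[0]→row 7+0=7  col 2·2+0=4
row: 2 vs 7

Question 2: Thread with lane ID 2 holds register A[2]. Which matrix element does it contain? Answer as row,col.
L=2⇒gr=2>>2=0, th=2&3=2
[2]⇒row 0+8=8  col 2·2+0=4

8,4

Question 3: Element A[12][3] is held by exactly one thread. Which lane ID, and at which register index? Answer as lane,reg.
17,3

r=12⇒gr=4,Rb=1  c=3⇒th=1,odd=1
L=4*4+1=17  i=1*2+1=3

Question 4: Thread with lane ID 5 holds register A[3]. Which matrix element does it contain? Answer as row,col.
9,3

lane 5->5/4=1, 5 mod 4=1
i=3  r:1+8->9  c:2·1+1->3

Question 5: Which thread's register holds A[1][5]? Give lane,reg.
6,1

r=1⇒gr=1,Rb=0  c=5⇒th=2,odd=1
L=1*4+2=6  i=0*2+1=1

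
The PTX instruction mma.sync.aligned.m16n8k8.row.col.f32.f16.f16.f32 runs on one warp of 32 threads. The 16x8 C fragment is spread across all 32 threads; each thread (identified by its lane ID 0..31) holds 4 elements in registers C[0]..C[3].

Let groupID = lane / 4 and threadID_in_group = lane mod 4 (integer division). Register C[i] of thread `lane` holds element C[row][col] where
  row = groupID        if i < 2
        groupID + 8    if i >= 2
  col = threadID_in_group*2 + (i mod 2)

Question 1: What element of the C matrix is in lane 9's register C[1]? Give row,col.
2,3

lane 9=>9/4=2, 9 mod 4=1
i=1  r:2+0=>2  c:2·1+1=>3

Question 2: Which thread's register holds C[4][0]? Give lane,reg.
16,0

r=4→G=4,rhi=0  c=0→T=0,p=0
L=4*4+0=16  i=0*2+0=0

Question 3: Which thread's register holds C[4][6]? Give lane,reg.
r=4→G=4,rhi=0  c=6→T=3,p=0
L=4*4+3=19  i=0*2+0=0

19,0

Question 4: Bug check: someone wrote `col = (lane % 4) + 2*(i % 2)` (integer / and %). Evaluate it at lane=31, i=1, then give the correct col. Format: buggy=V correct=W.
buggy=5 correct=7

`(lane % 4) + 2*(i % 2)`[31,1]→5
31: G=7,T=3
[1] (7+0,3*2+1) = (7,7)
col: 5 vs 7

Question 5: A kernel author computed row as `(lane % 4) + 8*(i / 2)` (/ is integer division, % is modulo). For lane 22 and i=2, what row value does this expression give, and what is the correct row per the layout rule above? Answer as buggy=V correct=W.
`(lane % 4) + 8*(i / 2)`[22,2]→10
lane 22: G=5 (22/4), T=2 (22%4)
i=2: r=5+8=13, c=2*2+0=4
row: 10 vs 13

buggy=10 correct=13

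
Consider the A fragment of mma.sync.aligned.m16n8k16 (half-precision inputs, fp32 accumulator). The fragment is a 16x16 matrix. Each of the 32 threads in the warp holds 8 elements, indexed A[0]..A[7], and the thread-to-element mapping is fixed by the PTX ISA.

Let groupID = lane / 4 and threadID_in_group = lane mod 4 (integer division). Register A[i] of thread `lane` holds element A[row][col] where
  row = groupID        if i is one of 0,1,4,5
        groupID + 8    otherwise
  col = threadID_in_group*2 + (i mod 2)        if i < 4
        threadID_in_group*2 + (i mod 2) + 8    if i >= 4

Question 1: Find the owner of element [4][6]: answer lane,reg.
19,0

r=4→G=4,rhi=0  c=6→chi=0,T=3,p=0
L=4*4+3=19  i=0*4+0*2+0=0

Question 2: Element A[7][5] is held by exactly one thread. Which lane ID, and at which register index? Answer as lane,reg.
r=7⇒gr=7,Rb=0  c=5⇒Cb=0,th=2,odd=1
L=7*4+2=30  i=0*4+0*2+1=1

30,1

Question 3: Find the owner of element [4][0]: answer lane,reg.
r:4=>grp=4,rB=0  c:0=>cB=0,tig=0,lo=0
L=4*4+0=16  i=0*4+0*2+0=0

16,0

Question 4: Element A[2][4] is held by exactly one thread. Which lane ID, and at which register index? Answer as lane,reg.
10,0

r=2->g=2,rb=0  c=4->cb=0,t=2,b0=0
L=2*4+2=10  i=0*4+0*2+0=0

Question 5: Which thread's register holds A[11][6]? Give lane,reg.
r=11→G=3,rhi=1  c=6→chi=0,T=3,p=0
L=3*4+3=15  i=0*4+1*2+0=2

15,2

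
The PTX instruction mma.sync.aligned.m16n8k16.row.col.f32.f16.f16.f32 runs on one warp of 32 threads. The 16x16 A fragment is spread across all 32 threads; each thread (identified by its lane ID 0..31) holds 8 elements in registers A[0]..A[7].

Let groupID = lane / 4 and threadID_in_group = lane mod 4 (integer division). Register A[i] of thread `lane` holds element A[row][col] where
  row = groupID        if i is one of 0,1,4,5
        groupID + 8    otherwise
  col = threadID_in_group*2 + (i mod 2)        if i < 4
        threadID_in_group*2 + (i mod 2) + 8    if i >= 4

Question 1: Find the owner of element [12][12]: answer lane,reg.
r: 12->gid=4,r8=1  c: 12->c8=1,tid=2,i&1=0
L=4*4+2=18  i=1*4+1*2+0=6

18,6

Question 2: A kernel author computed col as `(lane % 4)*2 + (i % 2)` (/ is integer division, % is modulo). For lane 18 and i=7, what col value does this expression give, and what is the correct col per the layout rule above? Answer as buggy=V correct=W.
buggy=5 correct=13

`(lane % 4)*2 + (i % 2)`[18,7]->5
L=18->gid=18>>2=4, tid=18&3=2
[7]->row 4+8=12  col 2·2+1+8=13
col: 5 vs 13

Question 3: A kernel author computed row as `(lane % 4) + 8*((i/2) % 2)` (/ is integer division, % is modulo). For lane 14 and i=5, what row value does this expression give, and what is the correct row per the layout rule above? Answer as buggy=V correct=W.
`(lane % 4) + 8*((i/2) % 2)`[14,5]=>2
lane 14=>14/4=3, 14 mod 4=2
i=5  r:3+0=>3  c:2·2+1+8=>13
row: 2 vs 3

buggy=2 correct=3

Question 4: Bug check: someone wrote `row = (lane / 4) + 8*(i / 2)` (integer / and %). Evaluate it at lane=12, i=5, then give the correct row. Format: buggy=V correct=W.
`(lane / 4) + 8*(i / 2)`[12,5]->19
12: g=3,t=0
[5] (3+0,0*2+1+8) = (3,9)
row: 19 vs 3

buggy=19 correct=3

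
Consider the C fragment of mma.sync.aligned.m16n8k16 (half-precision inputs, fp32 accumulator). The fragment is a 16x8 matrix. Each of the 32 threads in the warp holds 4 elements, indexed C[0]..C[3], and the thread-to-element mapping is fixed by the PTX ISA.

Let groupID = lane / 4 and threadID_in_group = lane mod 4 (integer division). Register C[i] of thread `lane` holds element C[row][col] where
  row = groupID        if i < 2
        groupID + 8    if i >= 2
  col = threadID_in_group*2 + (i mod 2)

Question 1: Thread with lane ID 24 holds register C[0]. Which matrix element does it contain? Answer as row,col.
6,0

L=24->gid=24>>2=6, tid=24&3=0
[0]->row 6+0=6  col 0·2+0=0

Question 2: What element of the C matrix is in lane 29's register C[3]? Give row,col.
15,3

lane 29: g=7 (29/4), t=1 (29%4)
i=3: r=7+8=15, c=1*2+1=3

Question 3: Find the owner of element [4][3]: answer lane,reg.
r: 4->gid=4,r8=0  c: 3->tid=1,i&1=1
L=4*4+1=17  i=0*2+1=1

17,1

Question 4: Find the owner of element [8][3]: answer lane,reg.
r=8⇒gr=0,Rb=1  c=3⇒th=1,odd=1
L=0*4+1=1  i=1*2+1=3

1,3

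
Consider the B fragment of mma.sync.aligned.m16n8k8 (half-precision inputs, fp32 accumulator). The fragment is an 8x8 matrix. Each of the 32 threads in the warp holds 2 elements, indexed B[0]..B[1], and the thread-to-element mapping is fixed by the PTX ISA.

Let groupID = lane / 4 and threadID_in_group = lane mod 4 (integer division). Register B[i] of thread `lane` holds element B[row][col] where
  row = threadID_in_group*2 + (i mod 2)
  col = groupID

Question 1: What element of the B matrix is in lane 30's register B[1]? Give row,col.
L=30=>grp=30>>2=7, tig=30&3=2
[1]=>row 2·2+1=5  col grp=7

5,7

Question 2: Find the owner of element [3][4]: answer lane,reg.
17,1

c=4→G=4  r=3→T=1,p=1
L=4*4+1=17  i=1=1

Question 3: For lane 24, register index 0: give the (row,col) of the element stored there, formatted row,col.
L=24->g=24>>2=6, t=24&3=0
[0]->row 0·2+0=0  col g=6

0,6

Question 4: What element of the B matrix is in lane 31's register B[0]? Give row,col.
6,7

L=31->gid=31>>2=7, tid=31&3=3
[0]->row 3·2+0=6  col gid=7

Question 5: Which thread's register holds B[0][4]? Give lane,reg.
16,0

c=4→G=4  r=0→T=0,p=0
L=4*4+0=16  i=0=0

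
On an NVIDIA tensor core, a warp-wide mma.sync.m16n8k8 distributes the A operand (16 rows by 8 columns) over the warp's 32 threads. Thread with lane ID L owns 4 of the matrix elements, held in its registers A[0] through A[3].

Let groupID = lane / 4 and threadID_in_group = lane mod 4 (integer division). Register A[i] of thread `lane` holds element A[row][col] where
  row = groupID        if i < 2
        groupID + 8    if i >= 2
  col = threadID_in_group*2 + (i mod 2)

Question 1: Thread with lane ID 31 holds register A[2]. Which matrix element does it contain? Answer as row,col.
lane 31->31/4=7, 31 mod 4=3
i=2  r:7+8->15  c:2·3+0->6

15,6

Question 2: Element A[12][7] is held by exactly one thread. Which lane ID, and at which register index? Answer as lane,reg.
r=12→G=4,rhi=1  c=7→T=3,p=1
L=4*4+3=19  i=1*2+1=3

19,3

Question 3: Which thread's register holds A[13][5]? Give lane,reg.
r=13→G=5,rhi=1  c=5→T=2,p=1
L=5*4+2=22  i=1*2+1=3

22,3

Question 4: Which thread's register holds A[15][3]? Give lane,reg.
29,3

r: 15->gid=7,r8=1  c: 3->tid=1,i&1=1
L=7*4+1=29  i=1*2+1=3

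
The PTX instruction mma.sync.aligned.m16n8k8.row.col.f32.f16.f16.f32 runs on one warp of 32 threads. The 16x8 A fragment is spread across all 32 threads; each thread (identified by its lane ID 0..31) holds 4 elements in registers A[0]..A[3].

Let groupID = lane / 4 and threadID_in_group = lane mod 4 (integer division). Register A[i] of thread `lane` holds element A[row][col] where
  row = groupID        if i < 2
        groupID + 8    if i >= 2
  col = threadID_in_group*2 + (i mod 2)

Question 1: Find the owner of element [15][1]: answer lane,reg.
28,3

r=15⇒gr=7,Rb=1  c=1⇒th=0,odd=1
L=7*4+0=28  i=1*2+1=3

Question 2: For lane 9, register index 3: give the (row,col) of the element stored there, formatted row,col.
10,3

9: gid=2,tid=1
[3] (2+8,1*2+1) = (10,3)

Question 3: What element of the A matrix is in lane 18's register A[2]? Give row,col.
12,4

L=18->g=18>>2=4, t=18&3=2
[2]->row 4+8=12  col 2·2+0=4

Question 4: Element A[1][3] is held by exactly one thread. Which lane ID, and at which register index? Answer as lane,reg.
5,1

r=1⇒gr=1,Rb=0  c=3⇒th=1,odd=1
L=1*4+1=5  i=0*2+1=1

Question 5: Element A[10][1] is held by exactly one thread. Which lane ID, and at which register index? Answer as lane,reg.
8,3

r=10→G=2,rhi=1  c=1→T=0,p=1
L=2*4+0=8  i=1*2+1=3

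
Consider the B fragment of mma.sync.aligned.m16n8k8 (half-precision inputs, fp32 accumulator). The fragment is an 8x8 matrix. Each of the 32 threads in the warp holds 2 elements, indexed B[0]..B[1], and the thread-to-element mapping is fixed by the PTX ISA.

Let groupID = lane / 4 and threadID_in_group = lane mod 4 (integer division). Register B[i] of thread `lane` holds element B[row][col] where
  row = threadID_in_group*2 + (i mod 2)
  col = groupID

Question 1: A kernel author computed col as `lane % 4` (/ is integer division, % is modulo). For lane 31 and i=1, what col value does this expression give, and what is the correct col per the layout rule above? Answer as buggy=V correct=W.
`lane % 4`[31,1]→3
lane 31: G=7 (31/4), T=3 (31%4)
i=1: r=3*2+1=7, c=G=7
col: 3 vs 7

buggy=3 correct=7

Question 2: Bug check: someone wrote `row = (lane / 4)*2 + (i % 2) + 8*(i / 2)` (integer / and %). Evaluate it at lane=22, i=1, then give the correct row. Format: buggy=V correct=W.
buggy=11 correct=5

`(lane / 4)*2 + (i % 2) + 8*(i / 2)`[22,1]->11
lane 22: gid=5 (22/4), tid=2 (22%4)
i=1: r=2*2+1=5, c=gid=5
row: 11 vs 5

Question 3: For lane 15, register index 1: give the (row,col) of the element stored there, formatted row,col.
lane 15->15/4=3, 15 mod 4=3
i=1  r:2·3+1->7  c:3

7,3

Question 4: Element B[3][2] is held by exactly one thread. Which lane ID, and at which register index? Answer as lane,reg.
9,1

c=2⇒gr=2  r=3⇒th=1,odd=1
L=2*4+1=9  i=1=1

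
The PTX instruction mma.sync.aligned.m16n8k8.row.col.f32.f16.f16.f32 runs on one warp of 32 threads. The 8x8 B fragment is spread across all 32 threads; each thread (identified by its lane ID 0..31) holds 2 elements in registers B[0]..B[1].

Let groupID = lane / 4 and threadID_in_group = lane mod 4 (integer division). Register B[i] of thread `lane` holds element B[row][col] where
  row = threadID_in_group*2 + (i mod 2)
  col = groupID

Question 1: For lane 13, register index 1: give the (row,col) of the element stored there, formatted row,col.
13: g=3,t=1
[1] (1*2+1,3) = (3,3)

3,3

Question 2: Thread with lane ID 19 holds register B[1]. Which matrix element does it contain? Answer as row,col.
lane 19: gr=4 (19/4), th=3 (19%4)
i=1: r=3*2+1=7, c=gr=4

7,4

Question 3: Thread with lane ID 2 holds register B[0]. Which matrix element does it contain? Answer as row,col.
lane 2: g=0 (2/4), t=2 (2%4)
i=0: r=2*2+0=4, c=g=0

4,0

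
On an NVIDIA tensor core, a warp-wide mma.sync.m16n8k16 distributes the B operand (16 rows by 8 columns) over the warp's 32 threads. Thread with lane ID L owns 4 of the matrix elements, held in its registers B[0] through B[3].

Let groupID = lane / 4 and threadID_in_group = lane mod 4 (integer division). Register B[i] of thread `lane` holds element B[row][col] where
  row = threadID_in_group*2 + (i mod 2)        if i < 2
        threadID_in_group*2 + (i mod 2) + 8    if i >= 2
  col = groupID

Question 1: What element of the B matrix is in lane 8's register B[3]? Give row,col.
9,2

L=8->gid=8>>2=2, tid=8&3=0
[3]->row 0·2+1+8=9  col gid=2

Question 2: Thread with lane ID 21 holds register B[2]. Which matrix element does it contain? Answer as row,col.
10,5

lane 21: g=5 (21/4), t=1 (21%4)
i=2: r=1*2+0+8=10, c=g=5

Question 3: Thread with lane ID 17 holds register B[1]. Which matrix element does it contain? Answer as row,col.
3,4

lane 17⇒17/4=4, 17 mod 4=1
i=1  r:2·1+1+0⇒3  c:4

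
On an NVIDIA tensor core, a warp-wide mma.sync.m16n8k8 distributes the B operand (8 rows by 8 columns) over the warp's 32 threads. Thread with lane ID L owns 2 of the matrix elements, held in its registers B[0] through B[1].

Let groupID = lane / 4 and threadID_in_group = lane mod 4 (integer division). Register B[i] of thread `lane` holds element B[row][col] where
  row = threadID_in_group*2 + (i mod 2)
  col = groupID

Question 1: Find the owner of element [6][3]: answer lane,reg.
15,0

c=3⇒gr=3  r=6⇒th=3,odd=0
L=3*4+3=15  i=0=0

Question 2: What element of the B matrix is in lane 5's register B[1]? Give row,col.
3,1

5: gr=1,th=1
[1] (1*2+1,1) = (3,1)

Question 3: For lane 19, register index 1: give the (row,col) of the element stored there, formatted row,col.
7,4

lane 19→19/4=4, 19 mod 4=3
i=1  r:2·3+1→7  c:4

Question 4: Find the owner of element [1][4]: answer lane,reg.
16,1

c=4→G=4  r=1→T=0,p=1
L=4*4+0=16  i=1=1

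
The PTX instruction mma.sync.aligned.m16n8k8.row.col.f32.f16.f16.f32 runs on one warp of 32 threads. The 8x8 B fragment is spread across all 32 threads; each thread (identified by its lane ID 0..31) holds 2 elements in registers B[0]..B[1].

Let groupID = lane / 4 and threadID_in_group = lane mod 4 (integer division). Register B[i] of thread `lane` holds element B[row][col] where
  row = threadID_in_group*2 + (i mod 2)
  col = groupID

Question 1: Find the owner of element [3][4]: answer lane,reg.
c=4->g=4  r=3->t=1,b0=1
L=4*4+1=17  i=1=1

17,1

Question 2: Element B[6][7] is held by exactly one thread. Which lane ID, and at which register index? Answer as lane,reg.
31,0

c=7→G=7  r=6→T=3,p=0
L=7*4+3=31  i=0=0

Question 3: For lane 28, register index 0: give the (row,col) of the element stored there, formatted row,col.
0,7

lane 28: g=7 (28/4), t=0 (28%4)
i=0: r=0*2+0=0, c=g=7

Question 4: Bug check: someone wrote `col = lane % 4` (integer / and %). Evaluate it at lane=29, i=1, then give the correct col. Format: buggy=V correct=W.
buggy=1 correct=7

`lane % 4`[29,1]⇒1
lane 29⇒29/4=7, 29 mod 4=1
i=1  r:2·1+1⇒3  c:7
col: 1 vs 7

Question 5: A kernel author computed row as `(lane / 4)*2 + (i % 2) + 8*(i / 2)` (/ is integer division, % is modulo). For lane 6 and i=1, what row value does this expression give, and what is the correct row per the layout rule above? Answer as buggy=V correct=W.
`(lane / 4)*2 + (i % 2) + 8*(i / 2)`[6,1]→3
6: G=1,T=2
[1] (2*2+1,1) = (5,1)
row: 3 vs 5

buggy=3 correct=5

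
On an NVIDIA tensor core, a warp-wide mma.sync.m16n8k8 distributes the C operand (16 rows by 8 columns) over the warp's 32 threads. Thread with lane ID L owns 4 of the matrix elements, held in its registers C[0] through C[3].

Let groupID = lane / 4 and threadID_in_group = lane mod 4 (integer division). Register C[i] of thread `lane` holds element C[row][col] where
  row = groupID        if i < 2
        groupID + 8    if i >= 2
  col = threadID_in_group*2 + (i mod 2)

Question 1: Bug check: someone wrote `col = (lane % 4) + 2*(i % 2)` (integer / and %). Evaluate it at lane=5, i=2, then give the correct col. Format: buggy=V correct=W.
buggy=1 correct=2

`(lane % 4) + 2*(i % 2)`[5,2]→1
lane 5→5/4=1, 5 mod 4=1
i=2  r:1+8→9  c:2·1+0→2
col: 1 vs 2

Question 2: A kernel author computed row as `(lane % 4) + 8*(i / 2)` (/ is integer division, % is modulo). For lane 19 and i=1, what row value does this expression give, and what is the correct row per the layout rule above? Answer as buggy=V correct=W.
buggy=3 correct=4

`(lane % 4) + 8*(i / 2)`[19,1]=>3
lane 19: grp=4 (19/4), tig=3 (19%4)
i=1: r=4+0=4, c=3*2+1=7
row: 3 vs 4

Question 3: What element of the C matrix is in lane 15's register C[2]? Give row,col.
lane 15->15/4=3, 15 mod 4=3
i=2  r:3+8->11  c:2·3+0->6

11,6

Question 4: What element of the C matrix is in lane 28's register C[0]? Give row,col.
L=28->g=28>>2=7, t=28&3=0
[0]->row 7+0=7  col 0·2+0=0

7,0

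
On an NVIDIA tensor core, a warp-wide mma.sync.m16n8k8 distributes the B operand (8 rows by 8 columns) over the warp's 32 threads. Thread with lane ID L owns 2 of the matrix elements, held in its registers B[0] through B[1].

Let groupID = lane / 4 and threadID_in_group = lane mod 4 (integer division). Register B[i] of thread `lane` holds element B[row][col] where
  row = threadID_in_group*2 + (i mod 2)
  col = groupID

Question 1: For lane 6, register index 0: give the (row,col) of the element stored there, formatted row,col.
L=6->gid=6>>2=1, tid=6&3=2
[0]->row 2·2+0=4  col gid=1

4,1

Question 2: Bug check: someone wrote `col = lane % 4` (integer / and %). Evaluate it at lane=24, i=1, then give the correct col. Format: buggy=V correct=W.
`lane % 4`[24,1]→0
24: G=6,T=0
[1] (0*2+1,6) = (1,6)
col: 0 vs 6

buggy=0 correct=6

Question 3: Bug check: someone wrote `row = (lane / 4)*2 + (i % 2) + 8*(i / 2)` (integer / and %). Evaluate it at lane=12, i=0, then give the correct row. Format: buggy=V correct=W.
buggy=6 correct=0

`(lane / 4)*2 + (i % 2) + 8*(i / 2)`[12,0]→6
lane 12→12/4=3, 12 mod 4=0
i=0  r:2·0+0→0  c:3
row: 6 vs 0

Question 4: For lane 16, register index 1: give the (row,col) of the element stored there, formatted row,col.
16: G=4,T=0
[1] (0*2+1,4) = (1,4)

1,4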